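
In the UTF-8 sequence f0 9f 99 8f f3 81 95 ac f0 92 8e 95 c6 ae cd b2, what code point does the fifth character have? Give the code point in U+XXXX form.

U+0372

Offset 0: leading byte 0xF0 = 11110000 → 4-byte char #1 = F0 9F 99 8F.
Offset 4: leading byte 0xF3 = 11110011 → 4-byte char #2 = F3 81 95 AC.
Offset 8: leading byte 0xF0 = 11110000 → 4-byte char #3 = F0 92 8E 95.
Offset 12: leading byte 0xC6 = 11000110 → 2-byte char #4 = C6 AE.
Offset 14: leading byte 0xCD = 11001101 → 2-byte char #5 = CD B2.
Leading byte 0xCD = 11001101 matches 110xxxxx → 2-byte sequence.
Byte 1: 0xCD = 11001101, payload 01101 (5 bits).
Byte 2: 0xB2 = 10110010 (10xxxxxx ✓), payload 110010.
Concatenate: 01101110010 = 0x372 (11 bits → U+0372).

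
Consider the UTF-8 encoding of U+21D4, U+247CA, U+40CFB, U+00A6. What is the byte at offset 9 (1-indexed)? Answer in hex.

1-indexed offset 9 is 0-indexed offset 8.
U+21D4 → 3-byte form E2 87 94 at offsets 0–2.
U+247CA → 4-byte form F0 A4 9F 8A at offsets 3–6.
U+40CFB → 4-byte form F1 80 B3 BB at offsets 7–10.
Offset 8 falls in char 3's range; it's byte 2 of F1 80 B3 BB = 0x80.

0x80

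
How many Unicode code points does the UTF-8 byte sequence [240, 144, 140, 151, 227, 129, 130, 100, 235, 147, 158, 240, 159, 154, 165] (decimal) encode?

Byte at offset 0: 0xF0 = 11110000 → 4-byte char (#1). Advance 4.
Byte at offset 4: 0xE3 = 11100011 → 3-byte char (#2). Advance 3.
Byte at offset 7: 0x64 = 01100100 → 1-byte char (#3). Advance 1.
Byte at offset 8: 0xEB = 11101011 → 3-byte char (#4). Advance 3.
Byte at offset 11: 0xF0 = 11110000 → 4-byte char (#5). Advance 4.
Reached end at offset 15 after 5 code points.

5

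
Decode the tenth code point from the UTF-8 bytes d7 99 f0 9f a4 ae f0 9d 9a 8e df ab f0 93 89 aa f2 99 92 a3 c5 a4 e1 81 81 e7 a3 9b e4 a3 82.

U+48C2

Offset 0: leading byte 0xD7 = 11010111 → 2-byte char #1 = D7 99.
Offset 2: leading byte 0xF0 = 11110000 → 4-byte char #2 = F0 9F A4 AE.
Offset 6: leading byte 0xF0 = 11110000 → 4-byte char #3 = F0 9D 9A 8E.
Offset 10: leading byte 0xDF = 11011111 → 2-byte char #4 = DF AB.
Offset 12: leading byte 0xF0 = 11110000 → 4-byte char #5 = F0 93 89 AA.
Offset 16: leading byte 0xF2 = 11110010 → 4-byte char #6 = F2 99 92 A3.
Offset 20: leading byte 0xC5 = 11000101 → 2-byte char #7 = C5 A4.
Offset 22: leading byte 0xE1 = 11100001 → 3-byte char #8 = E1 81 81.
Offset 25: leading byte 0xE7 = 11100111 → 3-byte char #9 = E7 A3 9B.
Offset 28: leading byte 0xE4 = 11100100 → 3-byte char #10 = E4 A3 82.
Leading byte 0xE4 = 11100100 matches 1110xxxx → 3-byte sequence.
Byte 1: 0xE4 = 11100100, payload 0100 (4 bits).
Byte 2: 0xA3 = 10100011 (10xxxxxx ✓), payload 100011.
Byte 3: 0x82 = 10000010 (10xxxxxx ✓), payload 000010.
Concatenate: 0100100011000010 = 0x48C2 (16 bits → U+48C2).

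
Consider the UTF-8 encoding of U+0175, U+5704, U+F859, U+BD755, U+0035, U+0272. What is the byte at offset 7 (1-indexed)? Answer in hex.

1-indexed offset 7 is 0-indexed offset 6.
U+0175 → 2-byte form C5 B5 at offsets 0–1.
U+5704 → 3-byte form E5 9C 84 at offsets 2–4.
U+F859 → 3-byte form EF A1 99 at offsets 5–7.
Offset 6 falls in char 3's range; it's byte 2 of EF A1 99 = 0xA1.

0xA1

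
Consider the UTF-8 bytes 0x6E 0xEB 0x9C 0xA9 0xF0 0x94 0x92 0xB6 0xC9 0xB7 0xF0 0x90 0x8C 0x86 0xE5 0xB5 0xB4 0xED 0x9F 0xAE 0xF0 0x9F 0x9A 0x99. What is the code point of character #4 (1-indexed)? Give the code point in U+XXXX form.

U+0277

Offset 0: leading byte 0x6E = 01101110 → 1-byte char #1 = 6E.
Offset 1: leading byte 0xEB = 11101011 → 3-byte char #2 = EB 9C A9.
Offset 4: leading byte 0xF0 = 11110000 → 4-byte char #3 = F0 94 92 B6.
Offset 8: leading byte 0xC9 = 11001001 → 2-byte char #4 = C9 B7.
Leading byte 0xC9 = 11001001 matches 110xxxxx → 2-byte sequence.
Byte 1: 0xC9 = 11001001, payload 01001 (5 bits).
Byte 2: 0xB7 = 10110111 (10xxxxxx ✓), payload 110111.
Concatenate: 01001110111 = 0x277 (11 bits → U+0277).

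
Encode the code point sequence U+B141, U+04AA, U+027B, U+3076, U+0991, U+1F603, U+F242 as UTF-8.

U+B141: 3-byte form → EB 85 81.
U+04AA: 2-byte form → D2 AA.
U+027B: 2-byte form → C9 BB.
U+3076: 3-byte form → E3 81 B6.
U+0991: 3-byte form → E0 A6 91.
U+1F603: 4-byte form → F0 9F 98 83.
U+F242: 3-byte form → EF 89 82.
Concatenated (20 bytes): EB 85 81 D2 AA C9 BB E3 81 B6 E0 A6 91 F0 9F 98 83 EF 89 82.

EB 85 81 D2 AA C9 BB E3 81 B6 E0 A6 91 F0 9F 98 83 EF 89 82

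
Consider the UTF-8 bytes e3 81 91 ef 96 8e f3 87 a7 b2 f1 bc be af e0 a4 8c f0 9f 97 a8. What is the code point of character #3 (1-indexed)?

Offset 0: leading byte 0xE3 = 11100011 → 3-byte char #1 = E3 81 91.
Offset 3: leading byte 0xEF = 11101111 → 3-byte char #2 = EF 96 8E.
Offset 6: leading byte 0xF3 = 11110011 → 4-byte char #3 = F3 87 A7 B2.
Leading byte 0xF3 = 11110011 matches 11110xxx → 4-byte sequence.
Byte 1: 0xF3 = 11110011, payload 011 (3 bits).
Byte 2: 0x87 = 10000111 (10xxxxxx ✓), payload 000111.
Byte 3: 0xA7 = 10100111 (10xxxxxx ✓), payload 100111.
Byte 4: 0xB2 = 10110010 (10xxxxxx ✓), payload 110010.
Concatenate: 011000111100111110010 = 0xC79F2 (21 bits → U+C79F2).

U+C79F2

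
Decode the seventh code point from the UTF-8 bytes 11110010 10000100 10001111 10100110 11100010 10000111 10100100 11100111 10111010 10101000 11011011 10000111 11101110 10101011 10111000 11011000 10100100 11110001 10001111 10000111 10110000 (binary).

Offset 0: leading byte 0xF2 = 11110010 → 4-byte char #1 = F2 84 8F A6.
Offset 4: leading byte 0xE2 = 11100010 → 3-byte char #2 = E2 87 A4.
Offset 7: leading byte 0xE7 = 11100111 → 3-byte char #3 = E7 BA A8.
Offset 10: leading byte 0xDB = 11011011 → 2-byte char #4 = DB 87.
Offset 12: leading byte 0xEE = 11101110 → 3-byte char #5 = EE AB B8.
Offset 15: leading byte 0xD8 = 11011000 → 2-byte char #6 = D8 A4.
Offset 17: leading byte 0xF1 = 11110001 → 4-byte char #7 = F1 8F 87 B0.
Leading byte 0xF1 = 11110001 matches 11110xxx → 4-byte sequence.
Byte 1: 0xF1 = 11110001, payload 001 (3 bits).
Byte 2: 0x8F = 10001111 (10xxxxxx ✓), payload 001111.
Byte 3: 0x87 = 10000111 (10xxxxxx ✓), payload 000111.
Byte 4: 0xB0 = 10110000 (10xxxxxx ✓), payload 110000.
Concatenate: 001001111000111110000 = 0x4F1F0 (21 bits → U+4F1F0).

U+4F1F0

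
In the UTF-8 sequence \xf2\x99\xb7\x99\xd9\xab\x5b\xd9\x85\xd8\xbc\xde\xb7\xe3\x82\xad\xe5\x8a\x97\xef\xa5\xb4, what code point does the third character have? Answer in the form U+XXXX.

Offset 0: leading byte 0xF2 = 11110010 → 4-byte char #1 = F2 99 B7 99.
Offset 4: leading byte 0xD9 = 11011001 → 2-byte char #2 = D9 AB.
Offset 6: leading byte 0x5B = 01011011 → 1-byte char #3 = 5B.
Leading byte 0x5B = 01011011 matches 0xxxxxxx → 1-byte sequence.
Byte 1: 0x5B = 01011011, payload 1011011 (7 bits).
Concatenate: 1011011 = 0x5B (7 bits → U+005B).

U+005B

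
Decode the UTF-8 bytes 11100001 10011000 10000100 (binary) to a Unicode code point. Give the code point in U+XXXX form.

U+1604

Leading byte 0xE1 = 11100001 matches 1110xxxx → 3-byte sequence.
Byte 1: 0xE1 = 11100001, payload 0001 (4 bits).
Byte 2: 0x98 = 10011000 (10xxxxxx ✓), payload 011000.
Byte 3: 0x84 = 10000100 (10xxxxxx ✓), payload 000100.
Concatenate: 0001011000000100 = 0x1604 (16 bits → U+1604).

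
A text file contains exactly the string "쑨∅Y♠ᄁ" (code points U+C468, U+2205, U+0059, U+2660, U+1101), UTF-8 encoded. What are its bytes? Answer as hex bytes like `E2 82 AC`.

U+C468: 3-byte form → EC 91 A8.
U+2205: 3-byte form → E2 88 85.
U+0059: 1-byte form → 59.
U+2660: 3-byte form → E2 99 A0.
U+1101: 3-byte form → E1 84 81.
Concatenated (13 bytes): EC 91 A8 E2 88 85 59 E2 99 A0 E1 84 81.

EC 91 A8 E2 88 85 59 E2 99 A0 E1 84 81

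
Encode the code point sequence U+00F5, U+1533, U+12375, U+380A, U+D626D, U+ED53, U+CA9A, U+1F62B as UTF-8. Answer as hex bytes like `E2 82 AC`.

U+00F5: 2-byte form → C3 B5.
U+1533: 3-byte form → E1 94 B3.
U+12375: 4-byte form → F0 92 8D B5.
U+380A: 3-byte form → E3 A0 8A.
U+D626D: 4-byte form → F3 96 89 AD.
U+ED53: 3-byte form → EE B5 93.
U+CA9A: 3-byte form → EC AA 9A.
U+1F62B: 4-byte form → F0 9F 98 AB.
Concatenated (26 bytes): C3 B5 E1 94 B3 F0 92 8D B5 E3 A0 8A F3 96 89 AD EE B5 93 EC AA 9A F0 9F 98 AB.

C3 B5 E1 94 B3 F0 92 8D B5 E3 A0 8A F3 96 89 AD EE B5 93 EC AA 9A F0 9F 98 AB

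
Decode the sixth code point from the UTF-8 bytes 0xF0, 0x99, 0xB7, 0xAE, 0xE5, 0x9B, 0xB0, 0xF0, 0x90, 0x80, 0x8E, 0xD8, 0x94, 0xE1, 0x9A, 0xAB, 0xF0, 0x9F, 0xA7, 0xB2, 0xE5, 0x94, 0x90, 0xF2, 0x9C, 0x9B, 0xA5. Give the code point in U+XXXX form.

Offset 0: leading byte 0xF0 = 11110000 → 4-byte char #1 = F0 99 B7 AE.
Offset 4: leading byte 0xE5 = 11100101 → 3-byte char #2 = E5 9B B0.
Offset 7: leading byte 0xF0 = 11110000 → 4-byte char #3 = F0 90 80 8E.
Offset 11: leading byte 0xD8 = 11011000 → 2-byte char #4 = D8 94.
Offset 13: leading byte 0xE1 = 11100001 → 3-byte char #5 = E1 9A AB.
Offset 16: leading byte 0xF0 = 11110000 → 4-byte char #6 = F0 9F A7 B2.
Leading byte 0xF0 = 11110000 matches 11110xxx → 4-byte sequence.
Byte 1: 0xF0 = 11110000, payload 000 (3 bits).
Byte 2: 0x9F = 10011111 (10xxxxxx ✓), payload 011111.
Byte 3: 0xA7 = 10100111 (10xxxxxx ✓), payload 100111.
Byte 4: 0xB2 = 10110010 (10xxxxxx ✓), payload 110010.
Concatenate: 000011111100111110010 = 0x1F9F2 (21 bits → U+1F9F2).

U+1F9F2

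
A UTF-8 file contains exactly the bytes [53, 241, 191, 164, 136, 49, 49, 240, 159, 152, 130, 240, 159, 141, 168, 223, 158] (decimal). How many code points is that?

7

Byte at offset 0: 0x35 = 00110101 → 1-byte char (#1). Advance 1.
Byte at offset 1: 0xF1 = 11110001 → 4-byte char (#2). Advance 4.
Byte at offset 5: 0x31 = 00110001 → 1-byte char (#3). Advance 1.
Byte at offset 6: 0x31 = 00110001 → 1-byte char (#4). Advance 1.
Byte at offset 7: 0xF0 = 11110000 → 4-byte char (#5). Advance 4.
Byte at offset 11: 0xF0 = 11110000 → 4-byte char (#6). Advance 4.
Byte at offset 15: 0xDF = 11011111 → 2-byte char (#7). Advance 2.
Reached end at offset 17 after 7 code points.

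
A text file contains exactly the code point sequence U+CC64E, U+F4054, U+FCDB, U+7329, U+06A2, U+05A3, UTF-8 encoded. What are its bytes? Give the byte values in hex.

F3 8C 99 8E F3 B4 81 94 EF B3 9B E7 8C A9 DA A2 D6 A3

U+CC64E: 4-byte form → F3 8C 99 8E.
U+F4054: 4-byte form → F3 B4 81 94.
U+FCDB: 3-byte form → EF B3 9B.
U+7329: 3-byte form → E7 8C A9.
U+06A2: 2-byte form → DA A2.
U+05A3: 2-byte form → D6 A3.
Concatenated (18 bytes): F3 8C 99 8E F3 B4 81 94 EF B3 9B E7 8C A9 DA A2 D6 A3.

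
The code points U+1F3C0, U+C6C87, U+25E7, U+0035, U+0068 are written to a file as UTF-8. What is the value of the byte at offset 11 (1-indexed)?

1-indexed offset 11 is 0-indexed offset 10.
U+1F3C0 → 4-byte form F0 9F 8F 80 at offsets 0–3.
U+C6C87 → 4-byte form F3 86 B2 87 at offsets 4–7.
U+25E7 → 3-byte form E2 97 A7 at offsets 8–10.
Offset 10 falls in char 3's range; it's byte 3 of E2 97 A7 = 0xA7.

0xA7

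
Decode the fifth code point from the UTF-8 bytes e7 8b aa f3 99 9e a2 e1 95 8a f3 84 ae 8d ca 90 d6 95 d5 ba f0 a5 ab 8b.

U+0290

Offset 0: leading byte 0xE7 = 11100111 → 3-byte char #1 = E7 8B AA.
Offset 3: leading byte 0xF3 = 11110011 → 4-byte char #2 = F3 99 9E A2.
Offset 7: leading byte 0xE1 = 11100001 → 3-byte char #3 = E1 95 8A.
Offset 10: leading byte 0xF3 = 11110011 → 4-byte char #4 = F3 84 AE 8D.
Offset 14: leading byte 0xCA = 11001010 → 2-byte char #5 = CA 90.
Leading byte 0xCA = 11001010 matches 110xxxxx → 2-byte sequence.
Byte 1: 0xCA = 11001010, payload 01010 (5 bits).
Byte 2: 0x90 = 10010000 (10xxxxxx ✓), payload 010000.
Concatenate: 01010010000 = 0x290 (11 bits → U+0290).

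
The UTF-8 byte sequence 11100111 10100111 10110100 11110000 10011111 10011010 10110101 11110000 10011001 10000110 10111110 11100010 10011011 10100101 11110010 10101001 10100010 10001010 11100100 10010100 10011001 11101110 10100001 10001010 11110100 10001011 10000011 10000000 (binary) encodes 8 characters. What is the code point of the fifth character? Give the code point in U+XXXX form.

U+A988A

Offset 0: leading byte 0xE7 = 11100111 → 3-byte char #1 = E7 A7 B4.
Offset 3: leading byte 0xF0 = 11110000 → 4-byte char #2 = F0 9F 9A B5.
Offset 7: leading byte 0xF0 = 11110000 → 4-byte char #3 = F0 99 86 BE.
Offset 11: leading byte 0xE2 = 11100010 → 3-byte char #4 = E2 9B A5.
Offset 14: leading byte 0xF2 = 11110010 → 4-byte char #5 = F2 A9 A2 8A.
Leading byte 0xF2 = 11110010 matches 11110xxx → 4-byte sequence.
Byte 1: 0xF2 = 11110010, payload 010 (3 bits).
Byte 2: 0xA9 = 10101001 (10xxxxxx ✓), payload 101001.
Byte 3: 0xA2 = 10100010 (10xxxxxx ✓), payload 100010.
Byte 4: 0x8A = 10001010 (10xxxxxx ✓), payload 001010.
Concatenate: 010101001100010001010 = 0xA988A (21 bits → U+A988A).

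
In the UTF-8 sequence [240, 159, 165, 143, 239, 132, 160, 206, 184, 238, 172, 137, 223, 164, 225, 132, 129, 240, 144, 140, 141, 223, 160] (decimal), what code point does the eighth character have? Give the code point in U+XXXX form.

Offset 0: leading byte 0xF0 = 11110000 → 4-byte char #1 = F0 9F A5 8F.
Offset 4: leading byte 0xEF = 11101111 → 3-byte char #2 = EF 84 A0.
Offset 7: leading byte 0xCE = 11001110 → 2-byte char #3 = CE B8.
Offset 9: leading byte 0xEE = 11101110 → 3-byte char #4 = EE AC 89.
Offset 12: leading byte 0xDF = 11011111 → 2-byte char #5 = DF A4.
Offset 14: leading byte 0xE1 = 11100001 → 3-byte char #6 = E1 84 81.
Offset 17: leading byte 0xF0 = 11110000 → 4-byte char #7 = F0 90 8C 8D.
Offset 21: leading byte 0xDF = 11011111 → 2-byte char #8 = DF A0.
Leading byte 0xDF = 11011111 matches 110xxxxx → 2-byte sequence.
Byte 1: 0xDF = 11011111, payload 11111 (5 bits).
Byte 2: 0xA0 = 10100000 (10xxxxxx ✓), payload 100000.
Concatenate: 11111100000 = 0x7E0 (11 bits → U+07E0).

U+07E0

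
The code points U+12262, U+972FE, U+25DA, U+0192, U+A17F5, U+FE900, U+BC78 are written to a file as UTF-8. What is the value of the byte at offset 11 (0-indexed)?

0xC6

U+12262 → 4-byte form F0 92 89 A2 at offsets 0–3.
U+972FE → 4-byte form F2 97 8B BE at offsets 4–7.
U+25DA → 3-byte form E2 97 9A at offsets 8–10.
U+0192 → 2-byte form C6 92 at offsets 11–12.
Offset 11 falls in char 4's range; it's byte 1 of C6 92 = 0xC6.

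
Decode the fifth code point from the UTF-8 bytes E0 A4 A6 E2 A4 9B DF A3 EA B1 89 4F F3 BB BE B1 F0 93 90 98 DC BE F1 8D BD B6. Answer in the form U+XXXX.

Offset 0: leading byte 0xE0 = 11100000 → 3-byte char #1 = E0 A4 A6.
Offset 3: leading byte 0xE2 = 11100010 → 3-byte char #2 = E2 A4 9B.
Offset 6: leading byte 0xDF = 11011111 → 2-byte char #3 = DF A3.
Offset 8: leading byte 0xEA = 11101010 → 3-byte char #4 = EA B1 89.
Offset 11: leading byte 0x4F = 01001111 → 1-byte char #5 = 4F.
Leading byte 0x4F = 01001111 matches 0xxxxxxx → 1-byte sequence.
Byte 1: 0x4F = 01001111, payload 1001111 (7 bits).
Concatenate: 1001111 = 0x4F (7 bits → U+004F).

U+004F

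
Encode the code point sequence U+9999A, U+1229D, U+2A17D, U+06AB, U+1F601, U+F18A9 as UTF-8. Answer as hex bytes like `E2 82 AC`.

U+9999A: 4-byte form → F2 99 A6 9A.
U+1229D: 4-byte form → F0 92 8A 9D.
U+2A17D: 4-byte form → F0 AA 85 BD.
U+06AB: 2-byte form → DA AB.
U+1F601: 4-byte form → F0 9F 98 81.
U+F18A9: 4-byte form → F3 B1 A2 A9.
Concatenated (22 bytes): F2 99 A6 9A F0 92 8A 9D F0 AA 85 BD DA AB F0 9F 98 81 F3 B1 A2 A9.

F2 99 A6 9A F0 92 8A 9D F0 AA 85 BD DA AB F0 9F 98 81 F3 B1 A2 A9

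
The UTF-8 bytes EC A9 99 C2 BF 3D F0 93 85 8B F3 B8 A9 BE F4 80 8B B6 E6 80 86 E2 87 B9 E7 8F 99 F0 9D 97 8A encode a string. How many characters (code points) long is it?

Byte at offset 0: 0xEC = 11101100 → 3-byte char (#1). Advance 3.
Byte at offset 3: 0xC2 = 11000010 → 2-byte char (#2). Advance 2.
Byte at offset 5: 0x3D = 00111101 → 1-byte char (#3). Advance 1.
Byte at offset 6: 0xF0 = 11110000 → 4-byte char (#4). Advance 4.
Byte at offset 10: 0xF3 = 11110011 → 4-byte char (#5). Advance 4.
Byte at offset 14: 0xF4 = 11110100 → 4-byte char (#6). Advance 4.
Byte at offset 18: 0xE6 = 11100110 → 3-byte char (#7). Advance 3.
Byte at offset 21: 0xE2 = 11100010 → 3-byte char (#8). Advance 3.
Byte at offset 24: 0xE7 = 11100111 → 3-byte char (#9). Advance 3.
Byte at offset 27: 0xF0 = 11110000 → 4-byte char (#10). Advance 4.
Reached end at offset 31 after 10 code points.

10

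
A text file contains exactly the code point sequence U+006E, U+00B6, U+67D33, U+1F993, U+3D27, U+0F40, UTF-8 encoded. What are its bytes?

6E C2 B6 F1 A7 B4 B3 F0 9F A6 93 E3 B4 A7 E0 BD 80

U+006E: 1-byte form → 6E.
U+00B6: 2-byte form → C2 B6.
U+67D33: 4-byte form → F1 A7 B4 B3.
U+1F993: 4-byte form → F0 9F A6 93.
U+3D27: 3-byte form → E3 B4 A7.
U+0F40: 3-byte form → E0 BD 80.
Concatenated (17 bytes): 6E C2 B6 F1 A7 B4 B3 F0 9F A6 93 E3 B4 A7 E0 BD 80.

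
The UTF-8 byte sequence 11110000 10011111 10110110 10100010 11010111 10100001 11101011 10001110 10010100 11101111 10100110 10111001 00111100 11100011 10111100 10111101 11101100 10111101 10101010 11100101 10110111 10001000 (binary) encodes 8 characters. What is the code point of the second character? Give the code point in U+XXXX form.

U+05E1

Offset 0: leading byte 0xF0 = 11110000 → 4-byte char #1 = F0 9F B6 A2.
Offset 4: leading byte 0xD7 = 11010111 → 2-byte char #2 = D7 A1.
Leading byte 0xD7 = 11010111 matches 110xxxxx → 2-byte sequence.
Byte 1: 0xD7 = 11010111, payload 10111 (5 bits).
Byte 2: 0xA1 = 10100001 (10xxxxxx ✓), payload 100001.
Concatenate: 10111100001 = 0x5E1 (11 bits → U+05E1).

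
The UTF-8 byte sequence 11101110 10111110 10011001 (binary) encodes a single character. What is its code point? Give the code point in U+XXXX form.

U+EF99

Leading byte 0xEE = 11101110 matches 1110xxxx → 3-byte sequence.
Byte 1: 0xEE = 11101110, payload 1110 (4 bits).
Byte 2: 0xBE = 10111110 (10xxxxxx ✓), payload 111110.
Byte 3: 0x99 = 10011001 (10xxxxxx ✓), payload 011001.
Concatenate: 1110111110011001 = 0xEF99 (16 bits → U+EF99).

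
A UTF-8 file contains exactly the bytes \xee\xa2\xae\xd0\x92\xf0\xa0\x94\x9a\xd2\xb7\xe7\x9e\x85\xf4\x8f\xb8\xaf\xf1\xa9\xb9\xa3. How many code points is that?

Byte at offset 0: 0xEE = 11101110 → 3-byte char (#1). Advance 3.
Byte at offset 3: 0xD0 = 11010000 → 2-byte char (#2). Advance 2.
Byte at offset 5: 0xF0 = 11110000 → 4-byte char (#3). Advance 4.
Byte at offset 9: 0xD2 = 11010010 → 2-byte char (#4). Advance 2.
Byte at offset 11: 0xE7 = 11100111 → 3-byte char (#5). Advance 3.
Byte at offset 14: 0xF4 = 11110100 → 4-byte char (#6). Advance 4.
Byte at offset 18: 0xF1 = 11110001 → 4-byte char (#7). Advance 4.
Reached end at offset 22 after 7 code points.

7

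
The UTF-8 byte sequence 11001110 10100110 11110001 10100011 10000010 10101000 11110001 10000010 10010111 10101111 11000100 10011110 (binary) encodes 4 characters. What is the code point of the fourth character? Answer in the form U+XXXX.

U+011E

Offset 0: leading byte 0xCE = 11001110 → 2-byte char #1 = CE A6.
Offset 2: leading byte 0xF1 = 11110001 → 4-byte char #2 = F1 A3 82 A8.
Offset 6: leading byte 0xF1 = 11110001 → 4-byte char #3 = F1 82 97 AF.
Offset 10: leading byte 0xC4 = 11000100 → 2-byte char #4 = C4 9E.
Leading byte 0xC4 = 11000100 matches 110xxxxx → 2-byte sequence.
Byte 1: 0xC4 = 11000100, payload 00100 (5 bits).
Byte 2: 0x9E = 10011110 (10xxxxxx ✓), payload 011110.
Concatenate: 00100011110 = 0x11E (11 bits → U+011E).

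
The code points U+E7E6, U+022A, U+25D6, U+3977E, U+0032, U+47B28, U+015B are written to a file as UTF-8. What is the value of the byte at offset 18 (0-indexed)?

0x9B

U+E7E6 → 3-byte form EE 9F A6 at offsets 0–2.
U+022A → 2-byte form C8 AA at offsets 3–4.
U+25D6 → 3-byte form E2 97 96 at offsets 5–7.
U+3977E → 4-byte form F0 B9 9D BE at offsets 8–11.
U+0032 → 1-byte form 32 at offsets 12–12.
U+47B28 → 4-byte form F1 87 AC A8 at offsets 13–16.
U+015B → 2-byte form C5 9B at offsets 17–18.
Offset 18 falls in char 7's range; it's byte 2 of C5 9B = 0x9B.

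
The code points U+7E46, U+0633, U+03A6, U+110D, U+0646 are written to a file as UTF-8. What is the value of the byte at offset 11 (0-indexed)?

U+7E46 → 3-byte form E7 B9 86 at offsets 0–2.
U+0633 → 2-byte form D8 B3 at offsets 3–4.
U+03A6 → 2-byte form CE A6 at offsets 5–6.
U+110D → 3-byte form E1 84 8D at offsets 7–9.
U+0646 → 2-byte form D9 86 at offsets 10–11.
Offset 11 falls in char 5's range; it's byte 2 of D9 86 = 0x86.

0x86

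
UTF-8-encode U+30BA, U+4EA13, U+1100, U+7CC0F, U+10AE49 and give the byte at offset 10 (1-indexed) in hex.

0x80

1-indexed offset 10 is 0-indexed offset 9.
U+30BA → 3-byte form E3 82 BA at offsets 0–2.
U+4EA13 → 4-byte form F1 8E A8 93 at offsets 3–6.
U+1100 → 3-byte form E1 84 80 at offsets 7–9.
Offset 9 falls in char 3's range; it's byte 3 of E1 84 80 = 0x80.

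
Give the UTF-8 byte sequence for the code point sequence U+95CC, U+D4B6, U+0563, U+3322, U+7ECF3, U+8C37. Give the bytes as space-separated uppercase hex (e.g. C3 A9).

E9 97 8C ED 92 B6 D5 A3 E3 8C A2 F1 BE B3 B3 E8 B0 B7

U+95CC: 3-byte form → E9 97 8C.
U+D4B6: 3-byte form → ED 92 B6.
U+0563: 2-byte form → D5 A3.
U+3322: 3-byte form → E3 8C A2.
U+7ECF3: 4-byte form → F1 BE B3 B3.
U+8C37: 3-byte form → E8 B0 B7.
Concatenated (18 bytes): E9 97 8C ED 92 B6 D5 A3 E3 8C A2 F1 BE B3 B3 E8 B0 B7.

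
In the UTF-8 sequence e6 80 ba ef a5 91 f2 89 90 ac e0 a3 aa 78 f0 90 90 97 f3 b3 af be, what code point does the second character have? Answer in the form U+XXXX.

Offset 0: leading byte 0xE6 = 11100110 → 3-byte char #1 = E6 80 BA.
Offset 3: leading byte 0xEF = 11101111 → 3-byte char #2 = EF A5 91.
Leading byte 0xEF = 11101111 matches 1110xxxx → 3-byte sequence.
Byte 1: 0xEF = 11101111, payload 1111 (4 bits).
Byte 2: 0xA5 = 10100101 (10xxxxxx ✓), payload 100101.
Byte 3: 0x91 = 10010001 (10xxxxxx ✓), payload 010001.
Concatenate: 1111100101010001 = 0xF951 (16 bits → U+F951).

U+F951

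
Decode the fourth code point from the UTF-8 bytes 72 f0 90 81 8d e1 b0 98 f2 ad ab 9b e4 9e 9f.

U+ADADB

Offset 0: leading byte 0x72 = 01110010 → 1-byte char #1 = 72.
Offset 1: leading byte 0xF0 = 11110000 → 4-byte char #2 = F0 90 81 8D.
Offset 5: leading byte 0xE1 = 11100001 → 3-byte char #3 = E1 B0 98.
Offset 8: leading byte 0xF2 = 11110010 → 4-byte char #4 = F2 AD AB 9B.
Leading byte 0xF2 = 11110010 matches 11110xxx → 4-byte sequence.
Byte 1: 0xF2 = 11110010, payload 010 (3 bits).
Byte 2: 0xAD = 10101101 (10xxxxxx ✓), payload 101101.
Byte 3: 0xAB = 10101011 (10xxxxxx ✓), payload 101011.
Byte 4: 0x9B = 10011011 (10xxxxxx ✓), payload 011011.
Concatenate: 010101101101011011011 = 0xADADB (21 bits → U+ADADB).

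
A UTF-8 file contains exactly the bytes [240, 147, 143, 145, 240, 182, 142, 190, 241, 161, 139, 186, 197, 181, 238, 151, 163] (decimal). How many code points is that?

Byte at offset 0: 0xF0 = 11110000 → 4-byte char (#1). Advance 4.
Byte at offset 4: 0xF0 = 11110000 → 4-byte char (#2). Advance 4.
Byte at offset 8: 0xF1 = 11110001 → 4-byte char (#3). Advance 4.
Byte at offset 12: 0xC5 = 11000101 → 2-byte char (#4). Advance 2.
Byte at offset 14: 0xEE = 11101110 → 3-byte char (#5). Advance 3.
Reached end at offset 17 after 5 code points.

5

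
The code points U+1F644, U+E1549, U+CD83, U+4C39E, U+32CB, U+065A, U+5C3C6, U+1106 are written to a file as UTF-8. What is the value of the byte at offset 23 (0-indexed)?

U+1F644 → 4-byte form F0 9F 99 84 at offsets 0–3.
U+E1549 → 4-byte form F3 A1 95 89 at offsets 4–7.
U+CD83 → 3-byte form EC B6 83 at offsets 8–10.
U+4C39E → 4-byte form F1 8C 8E 9E at offsets 11–14.
U+32CB → 3-byte form E3 8B 8B at offsets 15–17.
U+065A → 2-byte form D9 9A at offsets 18–19.
U+5C3C6 → 4-byte form F1 9C 8F 86 at offsets 20–23.
Offset 23 falls in char 7's range; it's byte 4 of F1 9C 8F 86 = 0x86.

0x86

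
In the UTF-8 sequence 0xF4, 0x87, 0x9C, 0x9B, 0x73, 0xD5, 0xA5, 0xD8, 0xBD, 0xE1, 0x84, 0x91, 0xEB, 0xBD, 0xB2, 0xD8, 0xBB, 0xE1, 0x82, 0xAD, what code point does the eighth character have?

Offset 0: leading byte 0xF4 = 11110100 → 4-byte char #1 = F4 87 9C 9B.
Offset 4: leading byte 0x73 = 01110011 → 1-byte char #2 = 73.
Offset 5: leading byte 0xD5 = 11010101 → 2-byte char #3 = D5 A5.
Offset 7: leading byte 0xD8 = 11011000 → 2-byte char #4 = D8 BD.
Offset 9: leading byte 0xE1 = 11100001 → 3-byte char #5 = E1 84 91.
Offset 12: leading byte 0xEB = 11101011 → 3-byte char #6 = EB BD B2.
Offset 15: leading byte 0xD8 = 11011000 → 2-byte char #7 = D8 BB.
Offset 17: leading byte 0xE1 = 11100001 → 3-byte char #8 = E1 82 AD.
Leading byte 0xE1 = 11100001 matches 1110xxxx → 3-byte sequence.
Byte 1: 0xE1 = 11100001, payload 0001 (4 bits).
Byte 2: 0x82 = 10000010 (10xxxxxx ✓), payload 000010.
Byte 3: 0xAD = 10101101 (10xxxxxx ✓), payload 101101.
Concatenate: 0001000010101101 = 0x10AD (16 bits → U+10AD).

U+10AD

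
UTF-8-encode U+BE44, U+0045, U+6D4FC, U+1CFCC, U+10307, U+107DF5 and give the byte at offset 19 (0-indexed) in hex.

U+BE44 → 3-byte form EB B9 84 at offsets 0–2.
U+0045 → 1-byte form 45 at offsets 3–3.
U+6D4FC → 4-byte form F1 AD 93 BC at offsets 4–7.
U+1CFCC → 4-byte form F0 9C BF 8C at offsets 8–11.
U+10307 → 4-byte form F0 90 8C 87 at offsets 12–15.
U+107DF5 → 4-byte form F4 87 B7 B5 at offsets 16–19.
Offset 19 falls in char 6's range; it's byte 4 of F4 87 B7 B5 = 0xB5.

0xB5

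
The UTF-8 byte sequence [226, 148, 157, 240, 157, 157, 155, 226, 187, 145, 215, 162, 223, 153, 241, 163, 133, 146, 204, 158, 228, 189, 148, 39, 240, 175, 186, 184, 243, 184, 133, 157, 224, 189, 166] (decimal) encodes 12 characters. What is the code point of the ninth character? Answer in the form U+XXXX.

Offset 0: leading byte 0xE2 = 11100010 → 3-byte char #1 = E2 94 9D.
Offset 3: leading byte 0xF0 = 11110000 → 4-byte char #2 = F0 9D 9D 9B.
Offset 7: leading byte 0xE2 = 11100010 → 3-byte char #3 = E2 BB 91.
Offset 10: leading byte 0xD7 = 11010111 → 2-byte char #4 = D7 A2.
Offset 12: leading byte 0xDF = 11011111 → 2-byte char #5 = DF 99.
Offset 14: leading byte 0xF1 = 11110001 → 4-byte char #6 = F1 A3 85 92.
Offset 18: leading byte 0xCC = 11001100 → 2-byte char #7 = CC 9E.
Offset 20: leading byte 0xE4 = 11100100 → 3-byte char #8 = E4 BD 94.
Offset 23: leading byte 0x27 = 00100111 → 1-byte char #9 = 27.
Leading byte 0x27 = 00100111 matches 0xxxxxxx → 1-byte sequence.
Byte 1: 0x27 = 00100111, payload 0100111 (7 bits).
Concatenate: 0100111 = 0x27 (7 bits → U+0027).

U+0027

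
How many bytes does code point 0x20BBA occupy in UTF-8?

4

U+20BBA = 0x20BBA. UTF-8 uses 1 byte below 0x80, 2 below 0x800, 3 below 0x10000, 4 up to 0x10FFFF. 0x20BBA is in U+10000–U+10FFFF → 4 bytes.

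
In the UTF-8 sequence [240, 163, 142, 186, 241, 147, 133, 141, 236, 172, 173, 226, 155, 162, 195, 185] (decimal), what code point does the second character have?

Offset 0: leading byte 0xF0 = 11110000 → 4-byte char #1 = F0 A3 8E BA.
Offset 4: leading byte 0xF1 = 11110001 → 4-byte char #2 = F1 93 85 8D.
Leading byte 0xF1 = 11110001 matches 11110xxx → 4-byte sequence.
Byte 1: 0xF1 = 11110001, payload 001 (3 bits).
Byte 2: 0x93 = 10010011 (10xxxxxx ✓), payload 010011.
Byte 3: 0x85 = 10000101 (10xxxxxx ✓), payload 000101.
Byte 4: 0x8D = 10001101 (10xxxxxx ✓), payload 001101.
Concatenate: 001010011000101001101 = 0x5314D (21 bits → U+5314D).

U+5314D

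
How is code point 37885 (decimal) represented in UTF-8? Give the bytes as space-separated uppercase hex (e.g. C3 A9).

E9 8F BD

U+93FD = 0x93FD = 37885 decimal. In range U+0800–U+FFFF → 3-byte form: 1110xxxx 10xxxxxx 10xxxxxx.
Binary (16 bits): 1001001111111101.
Split 4+6+6: 1001 | 001111 | 111101.
Byte 1: 11101001 = 0xE9.
Byte 2: 10001111 = 0x8F.
Byte 3: 10111101 = 0xBD.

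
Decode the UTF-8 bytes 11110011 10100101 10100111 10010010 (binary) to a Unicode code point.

U+E59D2

Leading byte 0xF3 = 11110011 matches 11110xxx → 4-byte sequence.
Byte 1: 0xF3 = 11110011, payload 011 (3 bits).
Byte 2: 0xA5 = 10100101 (10xxxxxx ✓), payload 100101.
Byte 3: 0xA7 = 10100111 (10xxxxxx ✓), payload 100111.
Byte 4: 0x92 = 10010010 (10xxxxxx ✓), payload 010010.
Concatenate: 011100101100111010010 = 0xE59D2 (21 bits → U+E59D2).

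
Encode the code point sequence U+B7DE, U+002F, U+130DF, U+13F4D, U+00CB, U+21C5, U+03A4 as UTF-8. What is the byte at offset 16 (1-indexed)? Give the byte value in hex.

1-indexed offset 16 is 0-indexed offset 15.
U+B7DE → 3-byte form EB 9F 9E at offsets 0–2.
U+002F → 1-byte form 2F at offsets 3–3.
U+130DF → 4-byte form F0 93 83 9F at offsets 4–7.
U+13F4D → 4-byte form F0 93 BD 8D at offsets 8–11.
U+00CB → 2-byte form C3 8B at offsets 12–13.
U+21C5 → 3-byte form E2 87 85 at offsets 14–16.
Offset 15 falls in char 6's range; it's byte 2 of E2 87 85 = 0x87.

0x87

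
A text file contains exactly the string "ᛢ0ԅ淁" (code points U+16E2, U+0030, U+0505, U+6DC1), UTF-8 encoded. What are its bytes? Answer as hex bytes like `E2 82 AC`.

U+16E2: 3-byte form → E1 9B A2.
U+0030: 1-byte form → 30.
U+0505: 2-byte form → D4 85.
U+6DC1: 3-byte form → E6 B7 81.
Concatenated (9 bytes): E1 9B A2 30 D4 85 E6 B7 81.

E1 9B A2 30 D4 85 E6 B7 81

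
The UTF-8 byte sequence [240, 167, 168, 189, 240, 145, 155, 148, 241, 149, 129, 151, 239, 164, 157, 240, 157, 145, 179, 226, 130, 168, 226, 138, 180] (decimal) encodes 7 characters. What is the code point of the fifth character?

Offset 0: leading byte 0xF0 = 11110000 → 4-byte char #1 = F0 A7 A8 BD.
Offset 4: leading byte 0xF0 = 11110000 → 4-byte char #2 = F0 91 9B 94.
Offset 8: leading byte 0xF1 = 11110001 → 4-byte char #3 = F1 95 81 97.
Offset 12: leading byte 0xEF = 11101111 → 3-byte char #4 = EF A4 9D.
Offset 15: leading byte 0xF0 = 11110000 → 4-byte char #5 = F0 9D 91 B3.
Leading byte 0xF0 = 11110000 matches 11110xxx → 4-byte sequence.
Byte 1: 0xF0 = 11110000, payload 000 (3 bits).
Byte 2: 0x9D = 10011101 (10xxxxxx ✓), payload 011101.
Byte 3: 0x91 = 10010001 (10xxxxxx ✓), payload 010001.
Byte 4: 0xB3 = 10110011 (10xxxxxx ✓), payload 110011.
Concatenate: 000011101010001110011 = 0x1D473 (21 bits → U+1D473).

U+1D473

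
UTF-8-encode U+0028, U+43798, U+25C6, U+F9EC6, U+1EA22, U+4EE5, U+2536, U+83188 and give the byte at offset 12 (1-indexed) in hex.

0x86

1-indexed offset 12 is 0-indexed offset 11.
U+0028 → 1-byte form 28 at offsets 0–0.
U+43798 → 4-byte form F1 83 9E 98 at offsets 1–4.
U+25C6 → 3-byte form E2 97 86 at offsets 5–7.
U+F9EC6 → 4-byte form F3 B9 BB 86 at offsets 8–11.
Offset 11 falls in char 4's range; it's byte 4 of F3 B9 BB 86 = 0x86.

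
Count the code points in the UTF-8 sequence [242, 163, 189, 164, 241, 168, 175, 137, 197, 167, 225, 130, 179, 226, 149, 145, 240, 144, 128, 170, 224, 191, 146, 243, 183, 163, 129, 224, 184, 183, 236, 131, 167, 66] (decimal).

Byte at offset 0: 0xF2 = 11110010 → 4-byte char (#1). Advance 4.
Byte at offset 4: 0xF1 = 11110001 → 4-byte char (#2). Advance 4.
Byte at offset 8: 0xC5 = 11000101 → 2-byte char (#3). Advance 2.
Byte at offset 10: 0xE1 = 11100001 → 3-byte char (#4). Advance 3.
Byte at offset 13: 0xE2 = 11100010 → 3-byte char (#5). Advance 3.
Byte at offset 16: 0xF0 = 11110000 → 4-byte char (#6). Advance 4.
Byte at offset 20: 0xE0 = 11100000 → 3-byte char (#7). Advance 3.
Byte at offset 23: 0xF3 = 11110011 → 4-byte char (#8). Advance 4.
Byte at offset 27: 0xE0 = 11100000 → 3-byte char (#9). Advance 3.
Byte at offset 30: 0xEC = 11101100 → 3-byte char (#10). Advance 3.
Byte at offset 33: 0x42 = 01000010 → 1-byte char (#11). Advance 1.
Reached end at offset 34 after 11 code points.

11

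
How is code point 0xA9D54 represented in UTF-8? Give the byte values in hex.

F2 A9 B5 94

U+A9D54 = 0xA9D54 = 695636 decimal. In range U+10000–U+10FFFF → 4-byte form: 11110xxx 10xxxxxx 10xxxxxx 10xxxxxx.
Binary (21 bits): 010101001110101010100.
Split 3+6+6+6: 010 | 101001 | 110101 | 010100.
Byte 1: 11110010 = 0xF2.
Byte 2: 10101001 = 0xA9.
Byte 3: 10110101 = 0xB5.
Byte 4: 10010100 = 0x94.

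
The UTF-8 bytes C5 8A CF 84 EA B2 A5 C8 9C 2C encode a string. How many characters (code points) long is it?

5

Byte at offset 0: 0xC5 = 11000101 → 2-byte char (#1). Advance 2.
Byte at offset 2: 0xCF = 11001111 → 2-byte char (#2). Advance 2.
Byte at offset 4: 0xEA = 11101010 → 3-byte char (#3). Advance 3.
Byte at offset 7: 0xC8 = 11001000 → 2-byte char (#4). Advance 2.
Byte at offset 9: 0x2C = 00101100 → 1-byte char (#5). Advance 1.
Reached end at offset 10 after 5 code points.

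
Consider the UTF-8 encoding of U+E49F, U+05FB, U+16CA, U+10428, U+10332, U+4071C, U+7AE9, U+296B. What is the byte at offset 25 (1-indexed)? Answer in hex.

0xA5

1-indexed offset 25 is 0-indexed offset 24.
U+E49F → 3-byte form EE 92 9F at offsets 0–2.
U+05FB → 2-byte form D7 BB at offsets 3–4.
U+16CA → 3-byte form E1 9B 8A at offsets 5–7.
U+10428 → 4-byte form F0 90 90 A8 at offsets 8–11.
U+10332 → 4-byte form F0 90 8C B2 at offsets 12–15.
U+4071C → 4-byte form F1 80 9C 9C at offsets 16–19.
U+7AE9 → 3-byte form E7 AB A9 at offsets 20–22.
U+296B → 3-byte form E2 A5 AB at offsets 23–25.
Offset 24 falls in char 8's range; it's byte 2 of E2 A5 AB = 0xA5.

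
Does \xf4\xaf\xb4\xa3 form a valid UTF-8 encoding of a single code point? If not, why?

invalid (encodes a value above U+10FFFF)

Leading byte 0xF4 = 11110100 → 4-byte form.
Payload = 0x12FD23, which exceeds U+10FFFF, the maximum Unicode code point. (Leading bytes F5–FF, or F4 followed by ≥ 0x90, are invalid.)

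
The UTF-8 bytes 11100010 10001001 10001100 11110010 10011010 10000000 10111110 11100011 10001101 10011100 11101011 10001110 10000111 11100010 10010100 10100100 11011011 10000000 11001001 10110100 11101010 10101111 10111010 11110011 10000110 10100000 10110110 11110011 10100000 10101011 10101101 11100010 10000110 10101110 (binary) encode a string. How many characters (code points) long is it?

Byte at offset 0: 0xE2 = 11100010 → 3-byte char (#1). Advance 3.
Byte at offset 3: 0xF2 = 11110010 → 4-byte char (#2). Advance 4.
Byte at offset 7: 0xE3 = 11100011 → 3-byte char (#3). Advance 3.
Byte at offset 10: 0xEB = 11101011 → 3-byte char (#4). Advance 3.
Byte at offset 13: 0xE2 = 11100010 → 3-byte char (#5). Advance 3.
Byte at offset 16: 0xDB = 11011011 → 2-byte char (#6). Advance 2.
Byte at offset 18: 0xC9 = 11001001 → 2-byte char (#7). Advance 2.
Byte at offset 20: 0xEA = 11101010 → 3-byte char (#8). Advance 3.
Byte at offset 23: 0xF3 = 11110011 → 4-byte char (#9). Advance 4.
Byte at offset 27: 0xF3 = 11110011 → 4-byte char (#10). Advance 4.
Byte at offset 31: 0xE2 = 11100010 → 3-byte char (#11). Advance 3.
Reached end at offset 34 after 11 code points.

11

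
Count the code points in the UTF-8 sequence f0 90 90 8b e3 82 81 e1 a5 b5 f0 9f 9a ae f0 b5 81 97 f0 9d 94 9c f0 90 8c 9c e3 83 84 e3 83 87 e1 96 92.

10

Byte at offset 0: 0xF0 = 11110000 → 4-byte char (#1). Advance 4.
Byte at offset 4: 0xE3 = 11100011 → 3-byte char (#2). Advance 3.
Byte at offset 7: 0xE1 = 11100001 → 3-byte char (#3). Advance 3.
Byte at offset 10: 0xF0 = 11110000 → 4-byte char (#4). Advance 4.
Byte at offset 14: 0xF0 = 11110000 → 4-byte char (#5). Advance 4.
Byte at offset 18: 0xF0 = 11110000 → 4-byte char (#6). Advance 4.
Byte at offset 22: 0xF0 = 11110000 → 4-byte char (#7). Advance 4.
Byte at offset 26: 0xE3 = 11100011 → 3-byte char (#8). Advance 3.
Byte at offset 29: 0xE3 = 11100011 → 3-byte char (#9). Advance 3.
Byte at offset 32: 0xE1 = 11100001 → 3-byte char (#10). Advance 3.
Reached end at offset 35 after 10 code points.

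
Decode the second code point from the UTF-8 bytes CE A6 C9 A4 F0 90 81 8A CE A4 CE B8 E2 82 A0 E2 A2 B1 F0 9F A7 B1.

Offset 0: leading byte 0xCE = 11001110 → 2-byte char #1 = CE A6.
Offset 2: leading byte 0xC9 = 11001001 → 2-byte char #2 = C9 A4.
Leading byte 0xC9 = 11001001 matches 110xxxxx → 2-byte sequence.
Byte 1: 0xC9 = 11001001, payload 01001 (5 bits).
Byte 2: 0xA4 = 10100100 (10xxxxxx ✓), payload 100100.
Concatenate: 01001100100 = 0x264 (11 bits → U+0264).

U+0264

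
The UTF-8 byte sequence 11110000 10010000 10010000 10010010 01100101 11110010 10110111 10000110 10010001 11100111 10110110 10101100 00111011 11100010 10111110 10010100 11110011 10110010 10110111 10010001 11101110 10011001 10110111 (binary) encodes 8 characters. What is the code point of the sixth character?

U+2F94

Offset 0: leading byte 0xF0 = 11110000 → 4-byte char #1 = F0 90 90 92.
Offset 4: leading byte 0x65 = 01100101 → 1-byte char #2 = 65.
Offset 5: leading byte 0xF2 = 11110010 → 4-byte char #3 = F2 B7 86 91.
Offset 9: leading byte 0xE7 = 11100111 → 3-byte char #4 = E7 B6 AC.
Offset 12: leading byte 0x3B = 00111011 → 1-byte char #5 = 3B.
Offset 13: leading byte 0xE2 = 11100010 → 3-byte char #6 = E2 BE 94.
Leading byte 0xE2 = 11100010 matches 1110xxxx → 3-byte sequence.
Byte 1: 0xE2 = 11100010, payload 0010 (4 bits).
Byte 2: 0xBE = 10111110 (10xxxxxx ✓), payload 111110.
Byte 3: 0x94 = 10010100 (10xxxxxx ✓), payload 010100.
Concatenate: 0010111110010100 = 0x2F94 (16 bits → U+2F94).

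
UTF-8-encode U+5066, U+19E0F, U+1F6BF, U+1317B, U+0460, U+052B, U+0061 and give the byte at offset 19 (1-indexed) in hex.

0xAB

1-indexed offset 19 is 0-indexed offset 18.
U+5066 → 3-byte form E5 81 A6 at offsets 0–2.
U+19E0F → 4-byte form F0 99 B8 8F at offsets 3–6.
U+1F6BF → 4-byte form F0 9F 9A BF at offsets 7–10.
U+1317B → 4-byte form F0 93 85 BB at offsets 11–14.
U+0460 → 2-byte form D1 A0 at offsets 15–16.
U+052B → 2-byte form D4 AB at offsets 17–18.
Offset 18 falls in char 6's range; it's byte 2 of D4 AB = 0xAB.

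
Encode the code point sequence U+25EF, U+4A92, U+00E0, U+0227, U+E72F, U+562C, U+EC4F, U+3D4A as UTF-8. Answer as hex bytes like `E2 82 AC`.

E2 97 AF E4 AA 92 C3 A0 C8 A7 EE 9C AF E5 98 AC EE B1 8F E3 B5 8A

U+25EF: 3-byte form → E2 97 AF.
U+4A92: 3-byte form → E4 AA 92.
U+00E0: 2-byte form → C3 A0.
U+0227: 2-byte form → C8 A7.
U+E72F: 3-byte form → EE 9C AF.
U+562C: 3-byte form → E5 98 AC.
U+EC4F: 3-byte form → EE B1 8F.
U+3D4A: 3-byte form → E3 B5 8A.
Concatenated (22 bytes): E2 97 AF E4 AA 92 C3 A0 C8 A7 EE 9C AF E5 98 AC EE B1 8F E3 B5 8A.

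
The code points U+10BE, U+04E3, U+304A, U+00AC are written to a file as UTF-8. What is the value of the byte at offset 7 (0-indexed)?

U+10BE → 3-byte form E1 82 BE at offsets 0–2.
U+04E3 → 2-byte form D3 A3 at offsets 3–4.
U+304A → 3-byte form E3 81 8A at offsets 5–7.
Offset 7 falls in char 3's range; it's byte 3 of E3 81 8A = 0x8A.

0x8A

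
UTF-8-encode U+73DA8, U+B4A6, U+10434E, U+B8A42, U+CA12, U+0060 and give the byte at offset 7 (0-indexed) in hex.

U+73DA8 → 4-byte form F1 B3 B6 A8 at offsets 0–3.
U+B4A6 → 3-byte form EB 92 A6 at offsets 4–6.
U+10434E → 4-byte form F4 84 8D 8E at offsets 7–10.
Offset 7 falls in char 3's range; it's byte 1 of F4 84 8D 8E = 0xF4.

0xF4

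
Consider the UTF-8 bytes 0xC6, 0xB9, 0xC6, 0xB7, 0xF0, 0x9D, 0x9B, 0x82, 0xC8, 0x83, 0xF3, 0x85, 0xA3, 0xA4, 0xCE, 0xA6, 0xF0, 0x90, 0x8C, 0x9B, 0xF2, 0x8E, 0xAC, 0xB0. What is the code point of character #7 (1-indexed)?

Offset 0: leading byte 0xC6 = 11000110 → 2-byte char #1 = C6 B9.
Offset 2: leading byte 0xC6 = 11000110 → 2-byte char #2 = C6 B7.
Offset 4: leading byte 0xF0 = 11110000 → 4-byte char #3 = F0 9D 9B 82.
Offset 8: leading byte 0xC8 = 11001000 → 2-byte char #4 = C8 83.
Offset 10: leading byte 0xF3 = 11110011 → 4-byte char #5 = F3 85 A3 A4.
Offset 14: leading byte 0xCE = 11001110 → 2-byte char #6 = CE A6.
Offset 16: leading byte 0xF0 = 11110000 → 4-byte char #7 = F0 90 8C 9B.
Leading byte 0xF0 = 11110000 matches 11110xxx → 4-byte sequence.
Byte 1: 0xF0 = 11110000, payload 000 (3 bits).
Byte 2: 0x90 = 10010000 (10xxxxxx ✓), payload 010000.
Byte 3: 0x8C = 10001100 (10xxxxxx ✓), payload 001100.
Byte 4: 0x9B = 10011011 (10xxxxxx ✓), payload 011011.
Concatenate: 000010000001100011011 = 0x1031B (21 bits → U+1031B).

U+1031B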